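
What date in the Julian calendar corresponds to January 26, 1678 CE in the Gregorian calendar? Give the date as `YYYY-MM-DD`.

1678-01-16

For dates in this range the Gregorian date is 10 days ahead of the Julian.
26 January 1678 Gregorian − 10 days → 16 January 1678 Julian.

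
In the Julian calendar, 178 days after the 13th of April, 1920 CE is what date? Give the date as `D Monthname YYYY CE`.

Counting 178 days forward from JDN 2422441 reaches JDN 2422619, which is 8 October 1920 CE.

8 October 1920 CE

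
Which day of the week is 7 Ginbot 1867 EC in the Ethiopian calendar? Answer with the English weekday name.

Friday

This is JDN 2406023 (14 May 1875 Gregorian).
Since JDN mod 7 = 4 (0 = Monday), the day is Friday.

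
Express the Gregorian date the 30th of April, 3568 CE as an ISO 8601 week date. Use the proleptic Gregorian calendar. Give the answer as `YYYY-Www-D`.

3568-W18-2

The weekday is Tuesday (ISO weekday 2).
That Tuesday belongs to ISO week 18 of ISO year 3568.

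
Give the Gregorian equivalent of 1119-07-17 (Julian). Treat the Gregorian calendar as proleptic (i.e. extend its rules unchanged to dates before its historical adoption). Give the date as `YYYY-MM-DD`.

At this point the Julian calendar is 7 days behind the Gregorian.
17 July 1119 Julian + 7 days → 24 July 1119 Gregorian.

1119-07-24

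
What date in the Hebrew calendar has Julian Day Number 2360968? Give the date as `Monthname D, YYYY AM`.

JDN 2360968 is 4 January 1752 in the Gregorian calendar.
In the Hebrew calendar that day is Tevet 17, 5512 AM.

Tevet 17, 5512 AM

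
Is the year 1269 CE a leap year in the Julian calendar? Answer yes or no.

1269 mod 4 = 1, so it is a common year in the Julian calendar.

no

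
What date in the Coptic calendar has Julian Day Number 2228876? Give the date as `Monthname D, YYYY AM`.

Pashons 6, 1106 AM

JDN 2228876 is 9 May 1390 in the proleptic Gregorian calendar.
In the Coptic calendar that day is Pashons 6, 1106 AM.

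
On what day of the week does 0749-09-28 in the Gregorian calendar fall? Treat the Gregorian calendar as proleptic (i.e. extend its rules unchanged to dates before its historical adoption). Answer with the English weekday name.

Wednesday

1994897 ≡ 2 (mod 7); counting from Monday = 0 gives Wednesday.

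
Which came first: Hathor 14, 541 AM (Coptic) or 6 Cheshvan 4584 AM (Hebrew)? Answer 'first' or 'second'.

second

The two dates have Julian Day Numbers 2022338 and 2021946 respectively.
Since 2021946 < 2022338, the second date comes first.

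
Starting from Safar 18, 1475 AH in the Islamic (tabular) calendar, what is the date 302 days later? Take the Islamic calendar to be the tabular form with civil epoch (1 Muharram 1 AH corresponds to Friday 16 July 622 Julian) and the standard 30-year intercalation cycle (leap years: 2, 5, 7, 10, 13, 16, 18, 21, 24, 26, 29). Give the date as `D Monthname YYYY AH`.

The starting date is JDN 2470823; 2470823 + 302 = 2471125.
JDN 2471125 corresponds to 25 Dhu al-Hijjah 1475 AH.

25 Dhu al-Hijjah 1475 AH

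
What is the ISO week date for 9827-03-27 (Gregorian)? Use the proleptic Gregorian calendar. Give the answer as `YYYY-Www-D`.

The weekday is Tuesday (ISO weekday 2).
That Tuesday belongs to ISO week 13 of ISO year 9827.

9827-W13-2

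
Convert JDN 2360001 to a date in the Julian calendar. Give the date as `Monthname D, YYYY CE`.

May 1, 1749 CE

JDN 2360001 is 12 May 1749 in the Gregorian calendar.
In the Julian calendar that day is May 1, 1749 CE.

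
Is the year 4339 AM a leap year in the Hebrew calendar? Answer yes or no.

Hebrew year 4339 is year 7 of its 19-year Metonic cycle; leap years are at positions 3, 6, 8, 11, 14, 17, 19, so it is a common year (12 months).

no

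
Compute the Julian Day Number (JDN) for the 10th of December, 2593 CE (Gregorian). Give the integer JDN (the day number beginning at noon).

JDN 2400001 is 17 November 1858 CE (Gregorian), MJD 0; the target day is +268477 days from there, so JDN = 2668478.

2668478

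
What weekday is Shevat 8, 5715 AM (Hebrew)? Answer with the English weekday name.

Monday

This is JDN 2435139 (31 January 1955 Gregorian).
2435139 ≡ 0 (mod 7); counting from Monday = 0 gives Monday.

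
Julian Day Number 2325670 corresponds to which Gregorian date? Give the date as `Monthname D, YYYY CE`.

Counting from JDN 2299161 = 15 Oct 1582 gives an offset of 26509 days.

May 14, 1655 CE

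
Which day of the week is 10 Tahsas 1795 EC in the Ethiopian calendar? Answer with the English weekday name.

Saturday

In the Gregorian calendar this is 18 December 1802 (JDN 2379578).
2379578 ≡ 5 (mod 7); counting from Monday = 0 gives Saturday.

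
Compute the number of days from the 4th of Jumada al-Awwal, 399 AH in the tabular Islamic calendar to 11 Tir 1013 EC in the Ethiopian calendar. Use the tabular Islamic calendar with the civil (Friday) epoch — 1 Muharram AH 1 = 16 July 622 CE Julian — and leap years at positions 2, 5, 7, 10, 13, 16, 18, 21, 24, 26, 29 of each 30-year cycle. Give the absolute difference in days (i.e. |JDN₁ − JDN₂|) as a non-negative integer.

4385

JDN of the first date = 2089599.
JDN of the second date = 2093984.
|2093984 − 2089599| = 4385.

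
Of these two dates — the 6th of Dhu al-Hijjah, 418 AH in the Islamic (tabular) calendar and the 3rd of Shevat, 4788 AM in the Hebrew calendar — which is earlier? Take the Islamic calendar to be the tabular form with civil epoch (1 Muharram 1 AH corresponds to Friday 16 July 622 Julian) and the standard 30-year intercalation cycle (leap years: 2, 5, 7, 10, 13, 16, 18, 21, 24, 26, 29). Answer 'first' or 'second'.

First date → JDN 2096541; second date → JDN 2096537.
JDN 2096537 < JDN 2096541, so the second date is earlier.

second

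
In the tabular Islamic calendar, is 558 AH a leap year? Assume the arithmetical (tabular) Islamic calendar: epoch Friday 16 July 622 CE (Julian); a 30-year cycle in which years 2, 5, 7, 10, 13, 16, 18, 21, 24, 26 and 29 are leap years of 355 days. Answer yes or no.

Year 558 AH is year 18 of its 30-year cycle; leap positions are 2, 5, 7, 10, 13, 16, 18, 21, 24, 26, 29, so it is a leap year (355 days).

yes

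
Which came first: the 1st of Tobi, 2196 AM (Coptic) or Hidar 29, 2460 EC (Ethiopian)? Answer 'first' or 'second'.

second

Converting both to JDN: 2626874 vs 2622459; the smaller is the second.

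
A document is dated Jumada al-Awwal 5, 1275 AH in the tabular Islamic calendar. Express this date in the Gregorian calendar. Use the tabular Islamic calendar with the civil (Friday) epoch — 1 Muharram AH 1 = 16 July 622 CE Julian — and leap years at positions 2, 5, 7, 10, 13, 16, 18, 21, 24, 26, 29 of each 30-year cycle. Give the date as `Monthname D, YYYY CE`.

Julian Day Number of the source date = 2400025.
Converting JDN 2400025 to the Gregorian calendar gives 11 December 1858 CE.

December 11, 1858 CE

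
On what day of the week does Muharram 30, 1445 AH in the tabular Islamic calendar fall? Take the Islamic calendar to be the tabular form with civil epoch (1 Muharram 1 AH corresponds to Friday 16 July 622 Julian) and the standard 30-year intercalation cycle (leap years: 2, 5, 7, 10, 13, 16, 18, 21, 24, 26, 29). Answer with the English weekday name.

In the Gregorian calendar this is 17 August 2023 (JDN 2460174).
Since JDN mod 7 = 3 (0 = Monday), the day is Thursday.

Thursday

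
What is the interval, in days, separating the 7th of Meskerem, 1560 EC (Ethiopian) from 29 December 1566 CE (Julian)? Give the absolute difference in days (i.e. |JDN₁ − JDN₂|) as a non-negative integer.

First date → JDN 2293652; second date → JDN 2293402.
The interval is |2293652 − 2293402| = 250 days.

250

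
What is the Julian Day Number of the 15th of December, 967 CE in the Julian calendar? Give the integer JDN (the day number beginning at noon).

In the proleptic Gregorian calendar the same day is 20 December 967.
JDN 2299161 is 15 October 1582 CE (Gregorian); the target day is −224558 days from there, so JDN = 2074603.

2074603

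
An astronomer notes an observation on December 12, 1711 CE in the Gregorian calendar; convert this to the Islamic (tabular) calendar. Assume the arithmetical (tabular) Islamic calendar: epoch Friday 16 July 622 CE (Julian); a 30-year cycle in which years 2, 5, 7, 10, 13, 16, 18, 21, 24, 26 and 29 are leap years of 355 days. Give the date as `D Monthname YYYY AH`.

Both dates share Julian Day Number 2346335; in the tabular Islamic calendar that is 2 Dhu al-Qa'dah 1123 AH.

2 Dhu al-Qa'dah 1123 AH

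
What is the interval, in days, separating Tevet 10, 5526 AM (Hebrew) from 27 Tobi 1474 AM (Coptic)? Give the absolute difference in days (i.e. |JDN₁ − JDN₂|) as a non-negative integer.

JDN of the first date = 2366069.
JDN of the second date = 2363189.
|2363189 − 2366069| = 2880.

2880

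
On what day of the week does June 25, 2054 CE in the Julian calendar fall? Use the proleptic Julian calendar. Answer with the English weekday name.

This is JDN 2471457 (8 July 2054 Gregorian).
Since JDN mod 7 = 2 (0 = Monday), the day is Wednesday.

Wednesday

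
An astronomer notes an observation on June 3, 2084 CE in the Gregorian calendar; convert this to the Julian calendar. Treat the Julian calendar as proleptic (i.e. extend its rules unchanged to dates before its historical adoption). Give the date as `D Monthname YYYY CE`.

21 May 2084 CE

The Julian–Gregorian offset here is 13 days (Julian trailing).
3 June 2084 Gregorian − 13 days → 21 May 2084 Julian.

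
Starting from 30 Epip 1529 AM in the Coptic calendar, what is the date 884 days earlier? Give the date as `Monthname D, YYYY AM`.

Counting 884 days back from JDN 2383461 reaches JDN 2382577, which is Meshir 27, 1527 AM.

Meshir 27, 1527 AM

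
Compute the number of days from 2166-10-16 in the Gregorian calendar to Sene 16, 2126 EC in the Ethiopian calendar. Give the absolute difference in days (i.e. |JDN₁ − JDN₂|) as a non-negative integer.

JDN of the first date = 2512464.
JDN of the second date = 2500662.
|2500662 − 2512464| = 11802.

11802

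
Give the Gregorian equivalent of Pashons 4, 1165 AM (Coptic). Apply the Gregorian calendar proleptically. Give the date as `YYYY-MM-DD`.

Julian Day Number of the source date = 2250424.
Converting JDN 2250424 to the Gregorian calendar gives 8 May 1449 CE.

1449-05-08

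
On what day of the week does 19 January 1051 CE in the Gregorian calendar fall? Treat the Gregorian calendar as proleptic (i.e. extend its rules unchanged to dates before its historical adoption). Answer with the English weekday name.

Since JDN mod 7 = 6 (0 = Monday), the day is Sunday.

Sunday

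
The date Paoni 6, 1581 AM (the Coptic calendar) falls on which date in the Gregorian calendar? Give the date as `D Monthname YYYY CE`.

Both dates share Julian Day Number 2402400; in the Gregorian calendar that is 12 June 1865 CE.

12 June 1865 CE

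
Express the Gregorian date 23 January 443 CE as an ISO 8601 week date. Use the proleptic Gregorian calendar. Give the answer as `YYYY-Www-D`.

0443-W04-5

The weekday is Friday (ISO weekday 5).
That Friday belongs to ISO week 4 of ISO year 443.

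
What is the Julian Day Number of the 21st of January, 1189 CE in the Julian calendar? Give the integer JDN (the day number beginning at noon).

Equivalently 28 January 1189 (proleptic Gregorian).
JDN 2451545 is 1 January 2000 CE (Gregorian); the target day is −296184 days from there, so JDN = 2155361.

2155361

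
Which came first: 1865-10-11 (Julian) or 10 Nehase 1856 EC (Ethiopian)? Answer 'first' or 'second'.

second

Converting both to JDN: 2402533 vs 2402099; the smaller is the second.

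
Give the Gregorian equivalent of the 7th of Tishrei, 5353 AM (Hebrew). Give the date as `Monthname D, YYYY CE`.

September 13, 1592 CE

Julian Day Number of the source date = 2302782.
Converting JDN 2302782 to the Gregorian calendar gives 13 September 1592 CE.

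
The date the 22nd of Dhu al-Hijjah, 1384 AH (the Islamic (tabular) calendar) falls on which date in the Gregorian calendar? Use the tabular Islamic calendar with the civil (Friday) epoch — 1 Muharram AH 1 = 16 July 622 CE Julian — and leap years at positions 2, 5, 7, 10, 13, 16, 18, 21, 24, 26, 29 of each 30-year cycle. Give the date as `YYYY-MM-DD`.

Julian Day Number of the source date = 2438875.
Converting JDN 2438875 to the Gregorian calendar gives 24 April 1965 CE.

1965-04-24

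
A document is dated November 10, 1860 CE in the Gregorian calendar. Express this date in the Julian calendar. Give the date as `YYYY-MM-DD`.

1860-10-29

At this point the Julian calendar is 12 days behind the Gregorian.
10 November 1860 Gregorian − 12 days → 29 October 1860 Julian.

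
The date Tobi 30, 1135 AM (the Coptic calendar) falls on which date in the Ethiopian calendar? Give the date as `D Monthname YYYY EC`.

The source date corresponds to 3 February 1419 in the proleptic Gregorian calendar (JDN 2239372).
That day falls on 30 Tir 1411 EC in the Ethiopian calendar.

30 Tir 1411 EC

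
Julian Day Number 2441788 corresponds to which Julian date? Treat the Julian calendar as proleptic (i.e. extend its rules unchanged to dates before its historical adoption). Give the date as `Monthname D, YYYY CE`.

April 2, 1973 CE

The Gregorian equivalent of JDN 2441788 is 15 April 1973.
In the Julian calendar that day is April 2, 1973 CE.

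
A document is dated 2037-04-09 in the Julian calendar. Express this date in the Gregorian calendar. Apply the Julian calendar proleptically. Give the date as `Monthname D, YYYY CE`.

The Julian–Gregorian offset here is 13 days (Julian trailing).
9 April 2037 Julian + 13 days → 22 April 2037 Gregorian.

April 22, 2037 CE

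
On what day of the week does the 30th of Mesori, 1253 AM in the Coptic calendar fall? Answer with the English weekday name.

Thursday

This is JDN 2282682 (2 September 1537 Gregorian).
Since JDN mod 7 = 3 (0 = Monday), the day is Thursday.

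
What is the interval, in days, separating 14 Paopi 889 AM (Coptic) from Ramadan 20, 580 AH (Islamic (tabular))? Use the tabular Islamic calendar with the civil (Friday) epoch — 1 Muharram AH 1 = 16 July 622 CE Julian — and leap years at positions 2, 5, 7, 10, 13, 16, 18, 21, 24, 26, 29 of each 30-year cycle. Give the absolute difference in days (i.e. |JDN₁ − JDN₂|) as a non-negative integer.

4458

First date → JDN 2149415; second date → JDN 2153873.
The interval is |2149415 − 2153873| = 4458 days.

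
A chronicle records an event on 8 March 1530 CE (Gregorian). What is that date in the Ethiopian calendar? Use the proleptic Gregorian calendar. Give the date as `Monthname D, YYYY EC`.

Megabit 2, 1522 EC

Julian Day Number of the source date = 2279947.
Converting JDN 2279947 to the Ethiopian calendar gives 2 Megabit 1522 EC.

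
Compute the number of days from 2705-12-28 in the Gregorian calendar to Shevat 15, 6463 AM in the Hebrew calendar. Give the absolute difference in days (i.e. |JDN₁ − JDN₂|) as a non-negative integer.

First date → JDN 2709402; second date → JDN 2708333.
The interval is |2709402 − 2708333| = 1069 days.

1069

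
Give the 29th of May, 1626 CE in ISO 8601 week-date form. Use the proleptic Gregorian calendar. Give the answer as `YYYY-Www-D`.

The weekday is Friday (ISO weekday 5).
That Friday belongs to ISO week 22 of ISO year 1626.

1626-W22-5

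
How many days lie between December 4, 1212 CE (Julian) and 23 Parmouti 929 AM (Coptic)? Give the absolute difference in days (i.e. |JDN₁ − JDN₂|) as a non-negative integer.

JDN of the first date = 2164079.
JDN of the second date = 2164214.
|2164214 − 2164079| = 135.

135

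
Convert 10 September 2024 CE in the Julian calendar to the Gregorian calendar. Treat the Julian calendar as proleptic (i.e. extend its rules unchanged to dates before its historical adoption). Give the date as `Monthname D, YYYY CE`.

September 23, 2024 CE

The Julian–Gregorian offset here is 13 days (Julian trailing).
10 September 2024 Julian + 13 days → 23 September 2024 Gregorian.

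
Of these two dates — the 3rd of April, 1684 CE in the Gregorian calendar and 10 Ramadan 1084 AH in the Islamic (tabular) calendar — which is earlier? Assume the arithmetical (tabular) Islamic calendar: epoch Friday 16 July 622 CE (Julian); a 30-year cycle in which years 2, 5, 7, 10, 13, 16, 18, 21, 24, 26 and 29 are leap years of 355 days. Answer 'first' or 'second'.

second

The two dates have Julian Day Numbers 2336222 and 2332464 respectively.
Since 2332464 < 2336222, the second date comes first.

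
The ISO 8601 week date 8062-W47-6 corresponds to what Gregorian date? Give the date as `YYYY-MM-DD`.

ISO week 1 of 8062 is the week containing the first Thursday of 8062.
Week 47, day 6 (Saturday) lands on 8062-11-25.

8062-11-25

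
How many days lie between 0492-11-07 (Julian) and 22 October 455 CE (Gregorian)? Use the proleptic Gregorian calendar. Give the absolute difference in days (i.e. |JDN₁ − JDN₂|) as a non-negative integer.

13532

JDN of the first date = 1901072.
JDN of the second date = 1887540.
|1887540 − 1901072| = 13532.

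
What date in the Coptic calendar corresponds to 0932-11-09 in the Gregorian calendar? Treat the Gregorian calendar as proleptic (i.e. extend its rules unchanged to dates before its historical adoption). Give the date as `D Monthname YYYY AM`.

Both dates share Julian Day Number 2061779; in the Coptic calendar that is 8 Hathor 649 AM.

8 Hathor 649 AM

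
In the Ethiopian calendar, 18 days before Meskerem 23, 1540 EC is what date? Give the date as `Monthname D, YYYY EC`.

Meskerem 5, 1540 EC

JDN of Meskerem 23, 1540 EC = 2286363.
2286363 − 18 = 2286345.
JDN 2286345 in the Ethiopian calendar is Meskerem 5, 1540 EC.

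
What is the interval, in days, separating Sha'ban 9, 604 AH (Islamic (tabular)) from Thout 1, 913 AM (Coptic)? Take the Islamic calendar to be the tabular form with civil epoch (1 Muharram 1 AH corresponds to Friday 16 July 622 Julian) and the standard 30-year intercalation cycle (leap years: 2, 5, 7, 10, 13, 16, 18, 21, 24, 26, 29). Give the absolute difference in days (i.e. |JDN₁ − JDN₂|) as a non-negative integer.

4200

First date → JDN 2162338; second date → JDN 2158138.
The interval is |2162338 − 2158138| = 4200 days.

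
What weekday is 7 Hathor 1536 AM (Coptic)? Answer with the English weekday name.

Tuesday

In the Gregorian calendar this is 16 November 1819 (JDN 2385755).
Since JDN mod 7 = 1 (0 = Monday), the day is Tuesday.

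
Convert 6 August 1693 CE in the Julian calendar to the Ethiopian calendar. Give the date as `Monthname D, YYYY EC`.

Nehase 13, 1685 EC

Both dates share Julian Day Number 2339644; in the Ethiopian calendar that is 13 Nehase 1685 EC.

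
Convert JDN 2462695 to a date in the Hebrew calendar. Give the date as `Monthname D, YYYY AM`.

Tammuz 11, 5790 AM

The Gregorian equivalent of JDN 2462695 is 12 July 2030.
In the Hebrew calendar that day is Tammuz 11, 5790 AM.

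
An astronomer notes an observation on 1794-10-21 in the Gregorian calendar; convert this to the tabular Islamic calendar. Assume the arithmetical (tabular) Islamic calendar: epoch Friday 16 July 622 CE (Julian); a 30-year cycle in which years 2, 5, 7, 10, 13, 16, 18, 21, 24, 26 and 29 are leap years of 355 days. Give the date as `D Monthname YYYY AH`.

26 Rabi' al-Awwal 1209 AH

Julian Day Number of the source date = 2376599.
Converting JDN 2376599 to the tabular Islamic calendar gives 26 Rabi' al-Awwal 1209 AH.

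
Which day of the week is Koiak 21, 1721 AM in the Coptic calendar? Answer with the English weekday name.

Thursday

In the Gregorian calendar this is 30 December 2004 (JDN 2453370).
Since JDN mod 7 = 3 (0 = Monday), the day is Thursday.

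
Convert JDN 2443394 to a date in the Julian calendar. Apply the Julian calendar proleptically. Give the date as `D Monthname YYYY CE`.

JDN 2443394 is 7 September 1977 in the Gregorian calendar.
In the Julian calendar that day is 25 August 1977 CE.

25 August 1977 CE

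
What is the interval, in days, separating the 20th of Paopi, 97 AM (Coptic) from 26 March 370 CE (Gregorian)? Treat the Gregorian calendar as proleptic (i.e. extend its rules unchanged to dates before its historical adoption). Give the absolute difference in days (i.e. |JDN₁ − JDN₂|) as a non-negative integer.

JDN of the first date = 1860143.
JDN of the second date = 1856284.
|1856284 − 1860143| = 3859.

3859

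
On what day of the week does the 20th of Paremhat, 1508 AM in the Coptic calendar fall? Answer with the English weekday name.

Tuesday

Equivalently 27 March 1792 Gregorian, JDN 2375661.
JDN 2375661 mod 7 = 1, and JDN 0 was a Monday, so this is a Tuesday.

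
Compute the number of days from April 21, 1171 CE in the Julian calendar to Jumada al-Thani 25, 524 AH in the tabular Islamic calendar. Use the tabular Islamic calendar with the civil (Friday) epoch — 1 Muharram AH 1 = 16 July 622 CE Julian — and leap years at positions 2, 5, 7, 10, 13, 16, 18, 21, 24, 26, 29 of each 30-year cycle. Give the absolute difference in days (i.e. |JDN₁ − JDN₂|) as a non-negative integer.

First date → JDN 2148876; second date → JDN 2133946.
The interval is |2148876 − 2133946| = 14930 days.

14930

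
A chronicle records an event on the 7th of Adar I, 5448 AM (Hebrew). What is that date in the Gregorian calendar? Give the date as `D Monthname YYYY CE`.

8 February 1688 CE

Both dates share Julian Day Number 2337628; in the Gregorian calendar that is 8 February 1688 CE.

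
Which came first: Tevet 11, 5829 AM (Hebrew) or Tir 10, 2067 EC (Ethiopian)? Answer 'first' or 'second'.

First date → JDN 2476751; second date → JDN 2478956.
JDN 2476751 < JDN 2478956, so the first date is earlier.

first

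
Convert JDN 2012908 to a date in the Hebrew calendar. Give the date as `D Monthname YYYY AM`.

JDN 2012908 is 20 January 799 in the proleptic Gregorian calendar.
In the Hebrew calendar that day is 5 Shevat 4559 AM.

5 Shevat 4559 AM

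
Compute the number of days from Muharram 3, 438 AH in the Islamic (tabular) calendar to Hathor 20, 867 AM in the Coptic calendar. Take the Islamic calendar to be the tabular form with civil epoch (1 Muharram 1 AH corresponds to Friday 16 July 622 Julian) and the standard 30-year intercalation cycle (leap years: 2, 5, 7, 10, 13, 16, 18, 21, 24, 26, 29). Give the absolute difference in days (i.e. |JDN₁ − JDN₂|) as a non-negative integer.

JDN of the first date = 2103300.
JDN of the second date = 2141415.
|2141415 − 2103300| = 38115.

38115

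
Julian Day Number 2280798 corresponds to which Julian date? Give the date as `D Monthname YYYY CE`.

JDN 2280798 is 6 July 1532 in the proleptic Gregorian calendar.
In the Julian calendar that day is 26 June 1532 CE.

26 June 1532 CE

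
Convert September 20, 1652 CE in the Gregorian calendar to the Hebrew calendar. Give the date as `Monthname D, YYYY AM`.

Tishrei 18, 5413 AM

Julian Day Number of the source date = 2324704.
Converting JDN 2324704 to the Hebrew calendar gives 18 Tishrei 5413 AM.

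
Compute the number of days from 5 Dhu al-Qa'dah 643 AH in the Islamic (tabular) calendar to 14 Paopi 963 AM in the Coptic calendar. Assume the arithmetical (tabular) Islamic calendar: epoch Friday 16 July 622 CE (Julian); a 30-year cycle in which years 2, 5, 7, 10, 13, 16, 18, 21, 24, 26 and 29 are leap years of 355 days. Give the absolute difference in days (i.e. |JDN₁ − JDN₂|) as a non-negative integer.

201

First date → JDN 2176242; second date → JDN 2176443.
The interval is |2176242 − 2176443| = 201 days.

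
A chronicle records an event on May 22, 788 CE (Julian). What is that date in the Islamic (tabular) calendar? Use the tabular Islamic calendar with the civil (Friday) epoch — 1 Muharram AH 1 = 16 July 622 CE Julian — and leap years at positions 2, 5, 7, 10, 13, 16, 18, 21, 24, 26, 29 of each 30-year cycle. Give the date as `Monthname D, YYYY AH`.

The source date corresponds to 26 May 788 in the proleptic Gregorian calendar (JDN 2009017).
That day falls on 11 Dhu al-Hijjah 171 AH in the tabular Islamic calendar.

Dhu al-Hijjah 11, 171 AH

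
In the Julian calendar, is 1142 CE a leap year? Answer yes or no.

no

1142 mod 4 = 2, so it is a common year in the Julian calendar.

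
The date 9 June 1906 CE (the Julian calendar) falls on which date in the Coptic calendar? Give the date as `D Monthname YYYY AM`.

15 Paoni 1622 AM

Both dates share Julian Day Number 2417384; in the Coptic calendar that is 15 Paoni 1622 AM.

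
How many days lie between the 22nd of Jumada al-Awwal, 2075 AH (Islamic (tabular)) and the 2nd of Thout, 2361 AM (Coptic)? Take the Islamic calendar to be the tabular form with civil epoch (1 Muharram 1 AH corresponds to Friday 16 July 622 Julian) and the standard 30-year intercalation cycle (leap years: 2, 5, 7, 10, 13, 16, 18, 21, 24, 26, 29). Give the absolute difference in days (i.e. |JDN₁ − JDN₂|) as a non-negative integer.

3486

JDN of the first date = 2683535.
JDN of the second date = 2687021.
|2687021 − 2683535| = 3486.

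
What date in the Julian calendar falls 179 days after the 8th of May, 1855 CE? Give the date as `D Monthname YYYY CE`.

3 November 1855 CE

JDN of the 8th of May, 1855 CE = 2398724.
2398724 + 179 = 2398903.
JDN 2398903 in the Julian calendar is 3 November 1855 CE.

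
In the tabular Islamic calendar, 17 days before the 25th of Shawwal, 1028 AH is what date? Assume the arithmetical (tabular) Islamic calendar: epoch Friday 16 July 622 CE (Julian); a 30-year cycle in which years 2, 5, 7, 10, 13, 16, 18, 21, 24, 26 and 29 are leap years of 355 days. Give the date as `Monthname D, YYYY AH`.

Shawwal 8, 1028 AH

JDN of the 25th of Shawwal, 1028 AH = 2312665.
2312665 − 17 = 2312648.
JDN 2312648 in the tabular Islamic calendar is Shawwal 8, 1028 AH.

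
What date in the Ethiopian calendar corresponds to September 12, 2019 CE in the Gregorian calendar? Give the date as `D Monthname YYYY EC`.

1 Meskerem 2012 EC

Julian Day Number of the source date = 2458739.
Converting JDN 2458739 to the Ethiopian calendar gives 1 Meskerem 2012 EC.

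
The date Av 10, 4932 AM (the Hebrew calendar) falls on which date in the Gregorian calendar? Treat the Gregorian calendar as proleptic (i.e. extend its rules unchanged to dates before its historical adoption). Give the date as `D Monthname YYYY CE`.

9 August 1172 CE

Julian Day Number of the source date = 2149345.
Converting JDN 2149345 to the Gregorian calendar gives 9 August 1172 CE.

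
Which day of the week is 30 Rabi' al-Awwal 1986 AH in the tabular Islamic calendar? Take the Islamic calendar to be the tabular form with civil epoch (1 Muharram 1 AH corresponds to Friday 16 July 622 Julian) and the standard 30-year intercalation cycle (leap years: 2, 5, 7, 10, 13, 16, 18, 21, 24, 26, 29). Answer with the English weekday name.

Thursday

In the Gregorian calendar this is 5 September 2548 (JDN 2651946).
JDN 2651946 mod 7 = 3, and JDN 0 was a Monday, so this is a Thursday.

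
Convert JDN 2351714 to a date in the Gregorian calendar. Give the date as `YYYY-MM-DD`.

1726-09-03

JDN 2451545 is 1 Jan 2000; 2351714 is −99831 days from there.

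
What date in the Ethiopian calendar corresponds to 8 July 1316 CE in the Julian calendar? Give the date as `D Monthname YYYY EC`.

14 Hamle 1308 EC

Both dates share Julian Day Number 2201916; in the Ethiopian calendar that is 14 Hamle 1308 EC.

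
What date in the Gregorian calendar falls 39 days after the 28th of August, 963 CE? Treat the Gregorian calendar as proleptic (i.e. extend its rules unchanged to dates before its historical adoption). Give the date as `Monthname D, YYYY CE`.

October 6, 963 CE

JDN of the 28th of August, 963 CE = 2073028.
2073028 + 39 = 2073067.
JDN 2073067 in the Gregorian calendar is October 6, 963 CE.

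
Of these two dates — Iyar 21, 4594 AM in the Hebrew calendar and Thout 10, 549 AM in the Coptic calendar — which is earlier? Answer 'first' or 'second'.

The two dates have Julian Day Numbers 2025799 and 2025196 respectively.
Since 2025196 < 2025799, the second date comes first.

second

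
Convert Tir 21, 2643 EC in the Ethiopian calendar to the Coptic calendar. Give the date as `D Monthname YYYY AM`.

Julian Day Number of the source date = 2689351.
Converting JDN 2689351 to the Coptic calendar gives 21 Tobi 2367 AM.

21 Tobi 2367 AM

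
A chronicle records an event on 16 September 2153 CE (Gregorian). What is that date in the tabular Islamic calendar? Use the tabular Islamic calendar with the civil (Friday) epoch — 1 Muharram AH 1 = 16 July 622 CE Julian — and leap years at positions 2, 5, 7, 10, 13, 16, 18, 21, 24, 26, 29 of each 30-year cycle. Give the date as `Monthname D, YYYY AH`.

Julian Day Number of the source date = 2507686.
Converting JDN 2507686 to the tabular Islamic calendar gives 26 Safar 1579 AH.

Safar 26, 1579 AH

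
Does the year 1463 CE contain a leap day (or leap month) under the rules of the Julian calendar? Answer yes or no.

no

1463 mod 4 = 3, so it is a common year in the Julian calendar.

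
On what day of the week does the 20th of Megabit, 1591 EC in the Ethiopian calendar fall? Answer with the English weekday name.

Friday

In the Gregorian calendar this is 26 March 1599 (JDN 2305167).
JDN 2305167 mod 7 = 4, and JDN 0 was a Monday, so this is a Friday.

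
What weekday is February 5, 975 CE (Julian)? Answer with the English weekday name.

In the proleptic Gregorian calendar this is 10 February 975 (JDN 2077212).
Since JDN mod 7 = 4 (0 = Monday), the day is Friday.

Friday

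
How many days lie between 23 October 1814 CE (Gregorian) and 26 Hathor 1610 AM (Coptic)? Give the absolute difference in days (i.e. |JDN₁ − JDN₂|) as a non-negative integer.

28897

First date → JDN 2383905; second date → JDN 2412802.
The interval is |2383905 − 2412802| = 28897 days.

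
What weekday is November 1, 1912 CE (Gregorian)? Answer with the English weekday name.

Friday

JDN 2419708 mod 7 = 4, and JDN 0 was a Monday, so this is a Friday.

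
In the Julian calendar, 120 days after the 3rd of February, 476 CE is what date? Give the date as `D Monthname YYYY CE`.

2 June 476 CE

Counting 120 days forward from JDN 1894950 reaches JDN 1895070, which is 2 June 476 CE.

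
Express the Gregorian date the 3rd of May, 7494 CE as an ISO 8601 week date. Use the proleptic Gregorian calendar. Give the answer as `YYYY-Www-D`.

The weekday is Thursday (ISO weekday 4).
That Thursday belongs to ISO week 18 of ISO year 7494.

7494-W18-4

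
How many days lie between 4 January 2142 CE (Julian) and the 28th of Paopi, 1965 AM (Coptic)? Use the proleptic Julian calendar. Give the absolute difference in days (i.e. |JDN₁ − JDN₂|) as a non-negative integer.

JDN of the first date = 2503427.
JDN of the second date = 2542438.
|2542438 − 2503427| = 39011.

39011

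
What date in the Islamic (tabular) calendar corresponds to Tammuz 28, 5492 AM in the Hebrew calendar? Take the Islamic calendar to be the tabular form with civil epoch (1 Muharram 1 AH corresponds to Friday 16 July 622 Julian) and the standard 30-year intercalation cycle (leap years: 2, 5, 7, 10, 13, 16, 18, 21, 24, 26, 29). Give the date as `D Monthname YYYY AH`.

28 Muharram 1145 AH

The source date corresponds to 21 July 1732 in the Gregorian calendar (JDN 2353862).
That day falls on 28 Muharram 1145 AH in the tabular Islamic calendar.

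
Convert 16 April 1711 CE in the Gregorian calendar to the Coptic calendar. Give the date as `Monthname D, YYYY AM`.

Parmouti 10, 1427 AM

Julian Day Number of the source date = 2346095.
Converting JDN 2346095 to the Coptic calendar gives 10 Parmouti 1427 AM.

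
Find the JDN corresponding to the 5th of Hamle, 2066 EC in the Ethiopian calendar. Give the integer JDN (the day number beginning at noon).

In the Gregorian calendar the same day is 12 July 2074.
JDN 2299161 is 15 October 1582 CE (Gregorian); the target day is +179605 days from there, so JDN = 2478766.

2478766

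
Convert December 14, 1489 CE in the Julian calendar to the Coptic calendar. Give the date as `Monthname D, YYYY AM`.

Julian Day Number of the source date = 2265263.
Converting JDN 2265263 to the Coptic calendar gives 18 Koiak 1206 AM.

Koiak 18, 1206 AM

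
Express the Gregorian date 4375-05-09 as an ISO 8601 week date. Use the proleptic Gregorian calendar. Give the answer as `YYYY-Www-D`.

4375-W19-5

The weekday is Friday (ISO weekday 5).
That Friday belongs to ISO week 19 of ISO year 4375.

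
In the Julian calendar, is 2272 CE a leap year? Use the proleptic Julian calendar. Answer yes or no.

2272 mod 4 = 0, so it is a leap year in the Julian calendar.

yes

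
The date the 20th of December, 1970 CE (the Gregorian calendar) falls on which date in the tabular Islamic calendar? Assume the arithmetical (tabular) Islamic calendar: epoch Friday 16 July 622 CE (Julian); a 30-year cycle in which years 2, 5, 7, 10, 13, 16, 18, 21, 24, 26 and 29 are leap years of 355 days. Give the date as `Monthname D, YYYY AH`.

Both dates share Julian Day Number 2440941; in the tabular Islamic calendar that is 21 Shawwal 1390 AH.

Shawwal 21, 1390 AH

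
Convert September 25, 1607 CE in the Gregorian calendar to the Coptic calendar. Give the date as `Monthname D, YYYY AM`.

Both dates share Julian Day Number 2308272; in the Coptic calendar that is 17 Thout 1324 AM.

Thout 17, 1324 AM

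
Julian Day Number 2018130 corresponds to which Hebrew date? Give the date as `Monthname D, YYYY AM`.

Sivan 1, 4573 AM

JDN 2018130 is 8 May 813 in the proleptic Gregorian calendar.
In the Hebrew calendar that day is Sivan 1, 4573 AM.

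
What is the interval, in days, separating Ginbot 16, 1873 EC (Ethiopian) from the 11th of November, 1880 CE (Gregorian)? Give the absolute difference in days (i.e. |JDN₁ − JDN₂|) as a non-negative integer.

First date → JDN 2408224; second date → JDN 2408031.
The interval is |2408224 − 2408031| = 193 days.

193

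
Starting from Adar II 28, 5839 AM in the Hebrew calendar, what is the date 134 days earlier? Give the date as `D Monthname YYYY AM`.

The starting date is JDN 2480489; 2480489 − 134 = 2480355.
JDN 2480355 corresponds to 12 Kislev 5839 AM.

12 Kislev 5839 AM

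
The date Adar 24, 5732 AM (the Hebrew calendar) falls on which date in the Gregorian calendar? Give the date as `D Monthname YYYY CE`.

10 March 1972 CE

Both dates share Julian Day Number 2441387; in the Gregorian calendar that is 10 March 1972 CE.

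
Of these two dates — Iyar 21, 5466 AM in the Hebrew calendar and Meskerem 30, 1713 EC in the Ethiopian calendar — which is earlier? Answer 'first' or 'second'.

First date → JDN 2344288; second date → JDN 2349558.
JDN 2344288 < JDN 2349558, so the first date is earlier.

first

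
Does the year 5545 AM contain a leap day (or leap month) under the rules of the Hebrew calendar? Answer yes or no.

Hebrew year 5545 is year 16 of its 19-year Metonic cycle; leap years are at positions 3, 6, 8, 11, 14, 17, 19, so it is a common year (12 months).

no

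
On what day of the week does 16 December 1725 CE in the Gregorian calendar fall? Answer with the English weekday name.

2351453 ≡ 6 (mod 7); counting from Monday = 0 gives Sunday.

Sunday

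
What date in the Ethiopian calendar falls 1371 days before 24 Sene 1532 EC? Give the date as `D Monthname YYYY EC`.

19 Meskerem 1529 EC

JDN of 24 Sene 1532 EC = 2283712.
2283712 − 1371 = 2282341.
JDN 2282341 in the Ethiopian calendar is 19 Meskerem 1529 EC.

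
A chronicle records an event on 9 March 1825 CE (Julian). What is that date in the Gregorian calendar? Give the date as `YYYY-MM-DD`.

For dates in this range the Gregorian date is 12 days ahead of the Julian.
9 March 1825 Julian + 12 days → 21 March 1825 Gregorian.

1825-03-21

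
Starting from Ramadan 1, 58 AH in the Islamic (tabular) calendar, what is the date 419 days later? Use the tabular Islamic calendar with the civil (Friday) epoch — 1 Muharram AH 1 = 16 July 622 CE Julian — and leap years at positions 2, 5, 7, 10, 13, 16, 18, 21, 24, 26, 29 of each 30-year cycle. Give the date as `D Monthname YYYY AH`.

The starting date is JDN 1968875; 1968875 + 419 = 1969294.
JDN 1969294 corresponds to 7 Dhu al-Qa'dah 59 AH.

7 Dhu al-Qa'dah 59 AH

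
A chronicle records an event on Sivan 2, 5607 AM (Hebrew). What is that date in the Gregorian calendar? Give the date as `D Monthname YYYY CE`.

17 May 1847 CE

Both dates share Julian Day Number 2395799; in the Gregorian calendar that is 17 May 1847 CE.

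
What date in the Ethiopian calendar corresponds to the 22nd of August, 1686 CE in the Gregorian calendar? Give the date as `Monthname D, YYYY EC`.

Both dates share Julian Day Number 2337093; in the Ethiopian calendar that is 19 Nehase 1678 EC.

Nehase 19, 1678 EC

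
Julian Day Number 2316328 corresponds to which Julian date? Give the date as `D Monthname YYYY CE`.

JDN 2316328 is 15 October 1629 in the Gregorian calendar.
In the Julian calendar that day is 5 October 1629 CE.

5 October 1629 CE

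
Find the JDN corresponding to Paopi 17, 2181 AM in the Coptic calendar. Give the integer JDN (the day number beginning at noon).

In the Gregorian calendar the same day is 30 October 2464.
JDN 2299161 is 15 October 1582 CE (Gregorian); the target day is +322160 days from there, so JDN = 2621321.

2621321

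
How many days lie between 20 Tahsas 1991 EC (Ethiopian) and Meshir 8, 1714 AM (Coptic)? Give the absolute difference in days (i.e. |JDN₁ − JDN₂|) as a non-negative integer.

317

First date → JDN 2451177; second date → JDN 2450860.
The interval is |2451177 − 2450860| = 317 days.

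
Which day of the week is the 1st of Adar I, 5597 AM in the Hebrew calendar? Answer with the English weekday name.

Monday

In the Gregorian calendar this is 6 February 1837 (JDN 2392047).
JDN 2392047 mod 7 = 0, and JDN 0 was a Monday, so this is a Monday.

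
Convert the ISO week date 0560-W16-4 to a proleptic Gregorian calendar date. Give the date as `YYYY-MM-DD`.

0560-04-17

ISO week 1 of 560 is the week containing the first Thursday of 560.
Week 16, day 4 (Thursday) lands on 0560-04-17.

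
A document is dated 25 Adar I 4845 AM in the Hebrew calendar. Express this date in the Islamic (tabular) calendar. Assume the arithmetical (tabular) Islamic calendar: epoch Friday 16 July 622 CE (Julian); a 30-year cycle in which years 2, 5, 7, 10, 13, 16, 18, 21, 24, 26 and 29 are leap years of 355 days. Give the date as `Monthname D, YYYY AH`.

Both dates share Julian Day Number 2117407; in the tabular Islamic calendar that is 23 Shawwal 477 AH.

Shawwal 23, 477 AH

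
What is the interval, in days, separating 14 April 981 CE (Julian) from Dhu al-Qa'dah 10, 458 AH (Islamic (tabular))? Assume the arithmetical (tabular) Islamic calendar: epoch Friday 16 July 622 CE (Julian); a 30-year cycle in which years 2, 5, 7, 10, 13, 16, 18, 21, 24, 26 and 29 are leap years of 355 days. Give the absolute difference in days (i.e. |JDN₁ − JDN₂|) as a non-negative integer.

31218

JDN of the first date = 2079472.
JDN of the second date = 2110690.
|2110690 − 2079472| = 31218.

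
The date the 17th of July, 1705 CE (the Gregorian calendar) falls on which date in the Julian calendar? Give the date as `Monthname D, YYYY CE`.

July 6, 1705 CE

The Julian–Gregorian offset here is 11 days (Julian trailing).
17 July 1705 Gregorian − 11 days → 6 July 1705 Julian.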